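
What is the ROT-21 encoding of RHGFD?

R(17): 17+21=38≡12 → M
H(7): 7+21=28≡2 → C
G(6): 6+21=27≡1 → B
F(5): 5+21=26≡0 → A
D(3): 3+21=24 → Y

MCBAY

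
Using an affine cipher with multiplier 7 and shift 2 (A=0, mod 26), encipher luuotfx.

bmmwflh

l(11): 7·11+2=79≡1 → b
u(20): 7·20+2=142≡12 → m
u(20): 7·20+2=142≡12 → m
o(14): 7·14+2=100≡22 → w
t(19): 7·19+2=135≡5 → f
f(5): 7·5+2=37≡11 → l
x(23): 7·23+2=163≡7 → h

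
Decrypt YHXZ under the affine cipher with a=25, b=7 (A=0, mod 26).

JAKI

The inverse of 25 mod 26 is 25, since 25·25=625≡1. Apply D(y)=25·(y−7) mod 26:
Y(24): 25·(24−7)=425≡9 → J
H(7): 25·(7−7)=0 → A
X(23): 25·(23−7)=400≡10 → K
Z(25): 25·(25−7)=450≡8 → I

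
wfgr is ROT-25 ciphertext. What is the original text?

w(22): 22−25=-3≡23 → x
f(5): 5−25=-20≡6 → g
g(6): 6−25=-19≡7 → h
r(17): 17−25=-8≡18 → s

xghs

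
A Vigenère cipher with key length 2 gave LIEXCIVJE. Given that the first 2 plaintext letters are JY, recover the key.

CK

Subtract each crib letter from the matching ciphertext letter (mod 26):
L(11)−J(9)=2 → C
I(8)−Y(24)=-16≡10 → K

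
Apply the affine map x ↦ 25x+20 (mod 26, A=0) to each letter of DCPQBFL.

D(3): 25·3+20=95≡17 → R
C(2): 25·2+20=70≡18 → S
P(15): 25·15+20=395≡5 → F
Q(16): 25·16+20=420≡4 → E
B(1): 25·1+20=45≡19 → T
F(5): 25·5+20=145≡15 → P
L(11): 25·11+20=295≡9 → J

RSFETPJ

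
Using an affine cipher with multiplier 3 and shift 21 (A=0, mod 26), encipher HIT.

QTA

H(7): 3·7+21=42≡16 → Q
I(8): 3·8+21=45≡19 → T
T(19): 3·19+21=78≡0 → A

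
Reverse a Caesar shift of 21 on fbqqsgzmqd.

kgvvxlervi

f(5): 5−21=-16≡10 → k
b(1): 1−21=-20≡6 → g
q(16): 16−21=-5≡21 → v
q(16): 16−21=-5≡21 → v
s(18): 18−21=-3≡23 → x
g(6): 6−21=-15≡11 → l
z(25): 25−21=4 → e
m(12): 12−21=-9≡17 → r
q(16): 16−21=-5≡21 → v
d(3): 3−21=-18≡8 → i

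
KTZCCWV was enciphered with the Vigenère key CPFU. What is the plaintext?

Repeat the key across the ciphertext: CPFUCPF
K(10)−C(2): 8 → I
T(19)−P(15): 4 → E
Z(25)−F(5): 20 → U
C(2)−U(20): -18≡8 → I
C(2)−C(2): 0 → A
W(22)−P(15): 7 → H
V(21)−F(5): 16 → Q

IEUIAHQ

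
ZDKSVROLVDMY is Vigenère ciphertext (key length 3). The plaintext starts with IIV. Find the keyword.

Subtract each crib letter from the matching ciphertext letter (mod 26):
Z(25)−I(8)=17 → R
D(3)−I(8)=-5≡21 → V
K(10)−V(21)=-11≡15 → P

RVP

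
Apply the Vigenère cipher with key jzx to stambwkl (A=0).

Repeat the key across the message: jzxjzxjz
s(18)+j(9): 27≡1 → b
t(19)+z(25): 44≡18 → s
a(0)+x(23): 23 → x
m(12)+j(9): 21 → v
b(1)+z(25): 26≡0 → a
w(22)+x(23): 45≡19 → t
k(10)+j(9): 19 → t
l(11)+z(25): 36≡10 → k

bsxvattk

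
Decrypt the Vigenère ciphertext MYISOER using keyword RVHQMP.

Repeat the key across the ciphertext: RVHQMPR
M(12)−R(17): -5≡21 → V
Y(24)−V(21): 3 → D
I(8)−H(7): 1 → B
S(18)−Q(16): 2 → C
O(14)−M(12): 2 → C
E(4)−P(15): -11≡15 → P
R(17)−R(17): 0 → A

VDBCCPA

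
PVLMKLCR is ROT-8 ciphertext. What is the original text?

P(15): 15−8=7 → H
V(21): 21−8=13 → N
L(11): 11−8=3 → D
M(12): 12−8=4 → E
K(10): 10−8=2 → C
L(11): 11−8=3 → D
C(2): 2−8=-6≡20 → U
R(17): 17−8=9 → J

HNDECDUJ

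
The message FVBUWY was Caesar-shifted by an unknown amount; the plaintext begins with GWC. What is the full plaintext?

GWCVXZ

From the crib: F(5)−G(6)=-1≡25, so the shift is 25.
Subtract 25 from each ciphertext letter:
F(5): 5−25=-20≡6 → G
V(21): 21−25=-4≡22 → W
B(1): 1−25=-24≡2 → C
U(20): 20−25=-5≡21 → V
W(22): 22−25=-3≡23 → X
Y(24): 24−25=-1≡25 → Z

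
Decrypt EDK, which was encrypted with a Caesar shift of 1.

E(4): 4−1=3 → D
D(3): 3−1=2 → C
K(10): 10−1=9 → J

DCJ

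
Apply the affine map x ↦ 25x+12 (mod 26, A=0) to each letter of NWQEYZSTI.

N(13): 25·13+12=337≡25 → Z
W(22): 25·22+12=562≡16 → Q
Q(16): 25·16+12=412≡22 → W
E(4): 25·4+12=112≡8 → I
Y(24): 25·24+12=612≡14 → O
Z(25): 25·25+12=637≡13 → N
S(18): 25·18+12=462≡20 → U
T(19): 25·19+12=487≡19 → T
I(8): 25·8+12=212≡4 → E

ZQWIONUTE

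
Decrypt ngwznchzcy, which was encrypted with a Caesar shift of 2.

leuxlafxaw

n(13): 13−2=11 → l
g(6): 6−2=4 → e
w(22): 22−2=20 → u
z(25): 25−2=23 → x
n(13): 13−2=11 → l
c(2): 2−2=0 → a
h(7): 7−2=5 → f
z(25): 25−2=23 → x
c(2): 2−2=0 → a
y(24): 24−2=22 → w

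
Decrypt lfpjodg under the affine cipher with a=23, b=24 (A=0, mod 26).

The inverse of 23 mod 26 is 17, since 23·17=391≡1. Apply D(y)=17·(y−24) mod 26:
l(11): 17·(11−24)=-221≡13 → n
f(5): 17·(5−24)=-323≡15 → p
p(15): 17·(15−24)=-153≡3 → d
j(9): 17·(9−24)=-255≡5 → f
o(14): 17·(14−24)=-170≡12 → m
d(3): 17·(3−24)=-357≡7 → h
g(6): 17·(6−24)=-306≡6 → g

npdfmhg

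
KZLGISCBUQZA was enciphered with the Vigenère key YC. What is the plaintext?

MXNEKQEZWOBY

Repeat the key across the ciphertext: YCYCYCYCYCYC
K(10)−Y(24): -14≡12 → M
Z(25)−C(2): 23 → X
L(11)−Y(24): -13≡13 → N
G(6)−C(2): 4 → E
I(8)−Y(24): -16≡10 → K
S(18)−C(2): 16 → Q
C(2)−Y(24): -22≡4 → E
B(1)−C(2): -1≡25 → Z
U(20)−Y(24): -4≡22 → W
Q(16)−C(2): 14 → O
Z(25)−Y(24): 1 → B
A(0)−C(2): -2≡24 → Y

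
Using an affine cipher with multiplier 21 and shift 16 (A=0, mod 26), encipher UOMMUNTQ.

UYIIUDZO

U(20): 21·20+16=436≡20 → U
O(14): 21·14+16=310≡24 → Y
M(12): 21·12+16=268≡8 → I
M(12): 21·12+16=268≡8 → I
U(20): 21·20+16=436≡20 → U
N(13): 21·13+16=289≡3 → D
T(19): 21·19+16=415≡25 → Z
Q(16): 21·16+16=352≡14 → O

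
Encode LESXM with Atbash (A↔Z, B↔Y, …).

OVHCN

L(11) → O(14)
E(4) → V(21)
S(18) → H(7)
X(23) → C(2)
M(12) → N(13)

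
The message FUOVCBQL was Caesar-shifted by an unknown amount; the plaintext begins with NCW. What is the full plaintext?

NCWDKJYT

From the crib: F(5)−N(13)=-8≡18, so the shift is 18.
Subtract 18 from each ciphertext letter:
F(5): 5−18=-13≡13 → N
U(20): 20−18=2 → C
O(14): 14−18=-4≡22 → W
V(21): 21−18=3 → D
C(2): 2−18=-16≡10 → K
B(1): 1−18=-17≡9 → J
Q(16): 16−18=-2≡24 → Y
L(11): 11−18=-7≡19 → T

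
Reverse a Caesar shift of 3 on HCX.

EZU

H(7): 7−3=4 → E
C(2): 2−3=-1≡25 → Z
X(23): 23−3=20 → U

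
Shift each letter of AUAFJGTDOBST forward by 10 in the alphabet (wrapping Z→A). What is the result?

A(0): 0+10=10 → K
U(20): 20+10=30≡4 → E
A(0): 0+10=10 → K
F(5): 5+10=15 → P
J(9): 9+10=19 → T
G(6): 6+10=16 → Q
T(19): 19+10=29≡3 → D
D(3): 3+10=13 → N
O(14): 14+10=24 → Y
B(1): 1+10=11 → L
S(18): 18+10=28≡2 → C
T(19): 19+10=29≡3 → D

KEKPTQDNYLCD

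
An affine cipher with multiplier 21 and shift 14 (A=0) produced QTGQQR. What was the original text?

KZMKKP

The inverse of 21 mod 26 is 5, since 21·5=105≡1. Apply D(y)=5·(y−14) mod 26:
Q(16): 5·(16−14)=10 → K
T(19): 5·(19−14)=25 → Z
G(6): 5·(6−14)=-40≡12 → M
Q(16): 5·(16−14)=10 → K
Q(16): 5·(16−14)=10 → K
R(17): 5·(17−14)=15 → P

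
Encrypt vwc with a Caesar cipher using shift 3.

yzf

v(21): 21+3=24 → y
w(22): 22+3=25 → z
c(2): 2+3=5 → f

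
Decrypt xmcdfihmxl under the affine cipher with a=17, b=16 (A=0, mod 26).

The inverse of 17 mod 26 is 23, since 17·23=391≡1. Apply D(y)=23·(y−16) mod 26:
x(23): 23·(23−16)=161≡5 → f
m(12): 23·(12−16)=-92≡12 → m
c(2): 23·(2−16)=-322≡16 → q
d(3): 23·(3−16)=-299≡13 → n
f(5): 23·(5−16)=-253≡7 → h
i(8): 23·(8−16)=-184≡24 → y
h(7): 23·(7−16)=-207≡1 → b
m(12): 23·(12−16)=-92≡12 → m
x(23): 23·(23−16)=161≡5 → f
l(11): 23·(11−16)=-115≡15 → p

fmqnhybmfp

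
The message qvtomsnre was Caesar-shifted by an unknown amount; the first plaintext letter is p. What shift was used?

From the crib: q(16)−p(15)=1, so the shift is 1.

1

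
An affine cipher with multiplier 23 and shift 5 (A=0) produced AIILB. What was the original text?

The inverse of 23 mod 26 is 17, since 23·17=391≡1. Apply D(y)=17·(y−5) mod 26:
A(0): 17·(0−5)=-85≡19 → T
I(8): 17·(8−5)=51≡25 → Z
I(8): 17·(8−5)=51≡25 → Z
L(11): 17·(11−5)=102≡24 → Y
B(1): 17·(1−5)=-68≡10 → K

TZZYK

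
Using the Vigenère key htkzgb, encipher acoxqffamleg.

hvywwgmtwkkh

Repeat the key across the message: htkzgbhtkzgb
a(0)+h(7): 7 → h
c(2)+t(19): 21 → v
o(14)+k(10): 24 → y
x(23)+z(25): 48≡22 → w
q(16)+g(6): 22 → w
f(5)+b(1): 6 → g
f(5)+h(7): 12 → m
a(0)+t(19): 19 → t
m(12)+k(10): 22 → w
l(11)+z(25): 36≡10 → k
e(4)+g(6): 10 → k
g(6)+b(1): 7 → h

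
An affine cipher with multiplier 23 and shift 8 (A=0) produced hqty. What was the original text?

jgfm

The inverse of 23 mod 26 is 17, since 23·17=391≡1. Apply D(y)=17·(y−8) mod 26:
h(7): 17·(7−8)=-17≡9 → j
q(16): 17·(16−8)=136≡6 → g
t(19): 17·(19−8)=187≡5 → f
y(24): 17·(24−8)=272≡12 → m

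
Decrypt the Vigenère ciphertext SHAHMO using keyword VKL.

Repeat the key across the ciphertext: VKLVKL
S(18)−V(21): -3≡23 → X
H(7)−K(10): -3≡23 → X
A(0)−L(11): -11≡15 → P
H(7)−V(21): -14≡12 → M
M(12)−K(10): 2 → C
O(14)−L(11): 3 → D

XXPMCD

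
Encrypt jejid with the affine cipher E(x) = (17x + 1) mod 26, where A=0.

j(9): 17·9+1=154≡24 → y
e(4): 17·4+1=69≡17 → r
j(9): 17·9+1=154≡24 → y
i(8): 17·8+1=137≡7 → h
d(3): 17·3+1=52≡0 → a

yryha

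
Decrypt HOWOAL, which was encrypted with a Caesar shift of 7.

AHPHTE

H(7): 7−7=0 → A
O(14): 14−7=7 → H
W(22): 22−7=15 → P
O(14): 14−7=7 → H
A(0): 0−7=-7≡19 → T
L(11): 11−7=4 → E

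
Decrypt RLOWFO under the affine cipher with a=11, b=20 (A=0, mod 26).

The inverse of 11 mod 26 is 19, since 11·19=209≡1. Apply D(y)=19·(y−20) mod 26:
R(17): 19·(17−20)=-57≡21 → V
L(11): 19·(11−20)=-171≡11 → L
O(14): 19·(14−20)=-114≡16 → Q
W(22): 19·(22−20)=38≡12 → M
F(5): 19·(5−20)=-285≡1 → B
O(14): 19·(14−20)=-114≡16 → Q

VLQMBQ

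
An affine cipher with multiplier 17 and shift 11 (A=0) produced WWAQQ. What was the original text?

TTHLL

The inverse of 17 mod 26 is 23, since 17·23=391≡1. Apply D(y)=23·(y−11) mod 26:
W(22): 23·(22−11)=253≡19 → T
W(22): 23·(22−11)=253≡19 → T
A(0): 23·(0−11)=-253≡7 → H
Q(16): 23·(16−11)=115≡11 → L
Q(16): 23·(16−11)=115≡11 → L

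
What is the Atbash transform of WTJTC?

W(22) → D(3)
T(19) → G(6)
J(9) → Q(16)
T(19) → G(6)
C(2) → X(23)

DGQGX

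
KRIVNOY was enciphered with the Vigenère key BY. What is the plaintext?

Repeat the key across the ciphertext: BYBYBYB
K(10)−B(1): 9 → J
R(17)−Y(24): -7≡19 → T
I(8)−B(1): 7 → H
V(21)−Y(24): -3≡23 → X
N(13)−B(1): 12 → M
O(14)−Y(24): -10≡16 → Q
Y(24)−B(1): 23 → X

JTHXMQX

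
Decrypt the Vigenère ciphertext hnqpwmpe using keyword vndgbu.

manjvsur

Repeat the key across the ciphertext: vndgbuvn
h(7)−v(21): -14≡12 → m
n(13)−n(13): 0 → a
q(16)−d(3): 13 → n
p(15)−g(6): 9 → j
w(22)−b(1): 21 → v
m(12)−u(20): -8≡18 → s
p(15)−v(21): -6≡20 → u
e(4)−n(13): -9≡17 → r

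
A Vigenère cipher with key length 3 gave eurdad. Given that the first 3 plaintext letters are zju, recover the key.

flx

Subtract each crib letter from the matching ciphertext letter (mod 26):
e(4)−z(25)=-21≡5 → f
u(20)−j(9)=11 → l
r(17)−u(20)=-3≡23 → x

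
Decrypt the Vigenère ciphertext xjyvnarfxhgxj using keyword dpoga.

uukpnxcrrhdiv

Repeat the key across the ciphertext: dpogadpogadpo
x(23)−d(3): 20 → u
j(9)−p(15): -6≡20 → u
y(24)−o(14): 10 → k
v(21)−g(6): 15 → p
n(13)−a(0): 13 → n
a(0)−d(3): -3≡23 → x
r(17)−p(15): 2 → c
f(5)−o(14): -9≡17 → r
x(23)−g(6): 17 → r
h(7)−a(0): 7 → h
g(6)−d(3): 3 → d
x(23)−p(15): 8 → i
j(9)−o(14): -5≡21 → v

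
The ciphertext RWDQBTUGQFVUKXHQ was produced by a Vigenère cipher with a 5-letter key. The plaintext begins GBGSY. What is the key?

Subtract each crib letter from the matching ciphertext letter (mod 26):
R(17)−G(6)=11 → L
W(22)−B(1)=21 → V
D(3)−G(6)=-3≡23 → X
Q(16)−S(18)=-2≡24 → Y
B(1)−Y(24)=-23≡3 → D

LVXYD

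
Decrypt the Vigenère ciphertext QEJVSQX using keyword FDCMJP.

LBHJJBS

Repeat the key across the ciphertext: FDCMJPF
Q(16)−F(5): 11 → L
E(4)−D(3): 1 → B
J(9)−C(2): 7 → H
V(21)−M(12): 9 → J
S(18)−J(9): 9 → J
Q(16)−P(15): 1 → B
X(23)−F(5): 18 → S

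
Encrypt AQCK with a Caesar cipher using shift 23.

XNZH

A(0): 0+23=23 → X
Q(16): 16+23=39≡13 → N
C(2): 2+23=25 → Z
K(10): 10+23=33≡7 → H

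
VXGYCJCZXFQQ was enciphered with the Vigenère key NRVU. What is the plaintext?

IGLEPSHFKOVW

Repeat the key across the ciphertext: NRVUNRVUNRVU
V(21)−N(13): 8 → I
X(23)−R(17): 6 → G
G(6)−V(21): -15≡11 → L
Y(24)−U(20): 4 → E
C(2)−N(13): -11≡15 → P
J(9)−R(17): -8≡18 → S
C(2)−V(21): -19≡7 → H
Z(25)−U(20): 5 → F
X(23)−N(13): 10 → K
F(5)−R(17): -12≡14 → O
Q(16)−V(21): -5≡21 → V
Q(16)−U(20): -4≡22 → W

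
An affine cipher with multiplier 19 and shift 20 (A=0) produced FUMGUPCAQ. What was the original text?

RAQCAXKOI

The inverse of 19 mod 26 is 11, since 19·11=209≡1. Apply D(y)=11·(y−20) mod 26:
F(5): 11·(5−20)=-165≡17 → R
U(20): 11·(20−20)=0 → A
M(12): 11·(12−20)=-88≡16 → Q
G(6): 11·(6−20)=-154≡2 → C
U(20): 11·(20−20)=0 → A
P(15): 11·(15−20)=-55≡23 → X
C(2): 11·(2−20)=-198≡10 → K
A(0): 11·(0−20)=-220≡14 → O
Q(16): 11·(16−20)=-44≡8 → I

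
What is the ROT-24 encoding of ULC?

U(20): 20+24=44≡18 → S
L(11): 11+24=35≡9 → J
C(2): 2+24=26≡0 → A

SJA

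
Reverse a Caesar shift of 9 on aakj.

rrba

a(0): 0−9=-9≡17 → r
a(0): 0−9=-9≡17 → r
k(10): 10−9=1 → b
j(9): 9−9=0 → a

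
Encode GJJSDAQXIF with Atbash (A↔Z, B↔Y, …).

G(6) → T(19)
J(9) → Q(16)
J(9) → Q(16)
S(18) → H(7)
D(3) → W(22)
A(0) → Z(25)
Q(16) → J(9)
X(23) → C(2)
I(8) → R(17)
F(5) → U(20)

TQQHWZJCRU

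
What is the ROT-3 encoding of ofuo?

rixr

o(14): 14+3=17 → r
f(5): 5+3=8 → i
u(20): 20+3=23 → x
o(14): 14+3=17 → r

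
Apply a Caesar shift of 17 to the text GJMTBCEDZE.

G(6): 6+17=23 → X
J(9): 9+17=26≡0 → A
M(12): 12+17=29≡3 → D
T(19): 19+17=36≡10 → K
B(1): 1+17=18 → S
C(2): 2+17=19 → T
E(4): 4+17=21 → V
D(3): 3+17=20 → U
Z(25): 25+17=42≡16 → Q
E(4): 4+17=21 → V

XADKSTVUQV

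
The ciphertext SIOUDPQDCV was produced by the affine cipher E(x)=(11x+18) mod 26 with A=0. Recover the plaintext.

The inverse of 11 mod 26 is 19, since 11·19=209≡1. Apply D(y)=19·(y−18) mod 26:
S(18): 19·(18−18)=0 → A
I(8): 19·(8−18)=-190≡18 → S
O(14): 19·(14−18)=-76≡2 → C
U(20): 19·(20−18)=38≡12 → M
D(3): 19·(3−18)=-285≡1 → B
P(15): 19·(15−18)=-57≡21 → V
Q(16): 19·(16−18)=-38≡14 → O
D(3): 19·(3−18)=-285≡1 → B
C(2): 19·(2−18)=-304≡8 → I
V(21): 19·(21−18)=57≡5 → F

ASCMBVOBIF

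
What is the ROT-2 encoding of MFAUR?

M(12): 12+2=14 → O
F(5): 5+2=7 → H
A(0): 0+2=2 → C
U(20): 20+2=22 → W
R(17): 17+2=19 → T

OHCWT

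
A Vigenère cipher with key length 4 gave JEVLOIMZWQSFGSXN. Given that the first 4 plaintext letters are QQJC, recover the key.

Subtract each crib letter from the matching ciphertext letter (mod 26):
J(9)−Q(16)=-7≡19 → T
E(4)−Q(16)=-12≡14 → O
V(21)−J(9)=12 → M
L(11)−C(2)=9 → J

TOMJ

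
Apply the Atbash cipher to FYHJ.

UBSQ

F(5) → U(20)
Y(24) → B(1)
H(7) → S(18)
J(9) → Q(16)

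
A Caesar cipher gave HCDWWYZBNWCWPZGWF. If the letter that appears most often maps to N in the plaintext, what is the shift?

The most frequent ciphertext letter is W (appears 5 times).
W is position 22; N is position 13.
Shift = 9.

9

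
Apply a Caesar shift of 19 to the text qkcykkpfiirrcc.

jdvrddiybbkkvv

q(16): 16+19=35≡9 → j
k(10): 10+19=29≡3 → d
c(2): 2+19=21 → v
y(24): 24+19=43≡17 → r
k(10): 10+19=29≡3 → d
k(10): 10+19=29≡3 → d
p(15): 15+19=34≡8 → i
f(5): 5+19=24 → y
i(8): 8+19=27≡1 → b
i(8): 8+19=27≡1 → b
r(17): 17+19=36≡10 → k
r(17): 17+19=36≡10 → k
c(2): 2+19=21 → v
c(2): 2+19=21 → v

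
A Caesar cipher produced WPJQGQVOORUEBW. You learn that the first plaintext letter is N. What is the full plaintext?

From the crib: W(22)−N(13)=9, so the shift is 9.
Subtract 9 from each ciphertext letter:
W(22): 22−9=13 → N
P(15): 15−9=6 → G
J(9): 9−9=0 → A
Q(16): 16−9=7 → H
G(6): 6−9=-3≡23 → X
Q(16): 16−9=7 → H
V(21): 21−9=12 → M
O(14): 14−9=5 → F
O(14): 14−9=5 → F
R(17): 17−9=8 → I
U(20): 20−9=11 → L
E(4): 4−9=-5≡21 → V
B(1): 1−9=-8≡18 → S
W(22): 22−9=13 → N

NGAHXHMFFILVSN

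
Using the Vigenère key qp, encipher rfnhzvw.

hudwpkm

Repeat the key across the message: qpqpqpq
r(17)+q(16): 33≡7 → h
f(5)+p(15): 20 → u
n(13)+q(16): 29≡3 → d
h(7)+p(15): 22 → w
z(25)+q(16): 41≡15 → p
v(21)+p(15): 36≡10 → k
w(22)+q(16): 38≡12 → m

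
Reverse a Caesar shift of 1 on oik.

o(14): 14−1=13 → n
i(8): 8−1=7 → h
k(10): 10−1=9 → j

nhj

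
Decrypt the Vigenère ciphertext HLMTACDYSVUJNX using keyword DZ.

EMJUXDAZPWRKKY

Repeat the key across the ciphertext: DZDZDZDZDZDZDZ
H(7)−D(3): 4 → E
L(11)−Z(25): -14≡12 → M
M(12)−D(3): 9 → J
T(19)−Z(25): -6≡20 → U
A(0)−D(3): -3≡23 → X
C(2)−Z(25): -23≡3 → D
D(3)−D(3): 0 → A
Y(24)−Z(25): -1≡25 → Z
S(18)−D(3): 15 → P
V(21)−Z(25): -4≡22 → W
U(20)−D(3): 17 → R
J(9)−Z(25): -16≡10 → K
N(13)−D(3): 10 → K
X(23)−Z(25): -2≡24 → Y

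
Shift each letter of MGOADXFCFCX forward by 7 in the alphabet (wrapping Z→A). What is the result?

M(12): 12+7=19 → T
G(6): 6+7=13 → N
O(14): 14+7=21 → V
A(0): 0+7=7 → H
D(3): 3+7=10 → K
X(23): 23+7=30≡4 → E
F(5): 5+7=12 → M
C(2): 2+7=9 → J
F(5): 5+7=12 → M
C(2): 2+7=9 → J
X(23): 23+7=30≡4 → E

TNVHKEMJMJE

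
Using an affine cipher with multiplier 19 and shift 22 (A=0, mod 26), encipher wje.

w(22): 19·22+22=440≡24 → y
j(9): 19·9+22=193≡11 → l
e(4): 19·4+22=98≡20 → u

ylu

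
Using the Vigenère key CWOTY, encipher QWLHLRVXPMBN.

SSZAJTRLIKDJ

Repeat the key across the message: CWOTYCWOTYCW
Q(16)+C(2): 18 → S
W(22)+W(22): 44≡18 → S
L(11)+O(14): 25 → Z
H(7)+T(19): 26≡0 → A
L(11)+Y(24): 35≡9 → J
R(17)+C(2): 19 → T
V(21)+W(22): 43≡17 → R
X(23)+O(14): 37≡11 → L
P(15)+T(19): 34≡8 → I
M(12)+Y(24): 36≡10 → K
B(1)+C(2): 3 → D
N(13)+W(22): 35≡9 → J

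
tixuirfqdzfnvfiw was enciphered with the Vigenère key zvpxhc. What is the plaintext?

Repeat the key across the ciphertext: zvpxhczvpxhczvpx
t(19)−z(25): -6≡20 → u
i(8)−v(21): -13≡13 → n
x(23)−p(15): 8 → i
u(20)−x(23): -3≡23 → x
i(8)−h(7): 1 → b
r(17)−c(2): 15 → p
f(5)−z(25): -20≡6 → g
q(16)−v(21): -5≡21 → v
d(3)−p(15): -12≡14 → o
z(25)−x(23): 2 → c
f(5)−h(7): -2≡24 → y
n(13)−c(2): 11 → l
v(21)−z(25): -4≡22 → w
f(5)−v(21): -16≡10 → k
i(8)−p(15): -7≡19 → t
w(22)−x(23): -1≡25 → z

unixbpgvocylwktz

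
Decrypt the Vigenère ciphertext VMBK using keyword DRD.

Repeat the key across the ciphertext: DRDD
V(21)−D(3): 18 → S
M(12)−R(17): -5≡21 → V
B(1)−D(3): -2≡24 → Y
K(10)−D(3): 7 → H

SVYH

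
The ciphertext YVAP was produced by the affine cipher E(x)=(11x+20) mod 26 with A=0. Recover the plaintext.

YTKJ

The inverse of 11 mod 26 is 19, since 11·19=209≡1. Apply D(y)=19·(y−20) mod 26:
Y(24): 19·(24−20)=76≡24 → Y
V(21): 19·(21−20)=19 → T
A(0): 19·(0−20)=-380≡10 → K
P(15): 19·(15−20)=-95≡9 → J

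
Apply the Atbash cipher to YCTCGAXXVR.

Y(24) → B(1)
C(2) → X(23)
T(19) → G(6)
C(2) → X(23)
G(6) → T(19)
A(0) → Z(25)
X(23) → C(2)
X(23) → C(2)
V(21) → E(4)
R(17) → I(8)

BXGXTZCCEI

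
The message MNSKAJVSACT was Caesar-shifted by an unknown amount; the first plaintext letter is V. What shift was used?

17

From the crib: M(12)−V(21)=-9≡17, so the shift is 17.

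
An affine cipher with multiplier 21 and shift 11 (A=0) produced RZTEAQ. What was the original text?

The inverse of 21 mod 26 is 5, since 21·5=105≡1. Apply D(y)=5·(y−11) mod 26:
R(17): 5·(17−11)=30≡4 → E
Z(25): 5·(25−11)=70≡18 → S
T(19): 5·(19−11)=40≡14 → O
E(4): 5·(4−11)=-35≡17 → R
A(0): 5·(0−11)=-55≡23 → X
Q(16): 5·(16−11)=25 → Z

ESORXZ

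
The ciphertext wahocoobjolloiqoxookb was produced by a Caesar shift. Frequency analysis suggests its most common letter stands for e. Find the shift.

The most frequent ciphertext letter is o (appears 8 times).
o is position 14; e is position 4.
Shift = 10.

10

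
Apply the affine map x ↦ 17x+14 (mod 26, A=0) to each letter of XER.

PER

X(23): 17·23+14=405≡15 → P
E(4): 17·4+14=82≡4 → E
R(17): 17·17+14=303≡17 → R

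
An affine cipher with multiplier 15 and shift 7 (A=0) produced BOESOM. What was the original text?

KXFZXJ

The inverse of 15 mod 26 is 7, since 15·7=105≡1. Apply D(y)=7·(y−7) mod 26:
B(1): 7·(1−7)=-42≡10 → K
O(14): 7·(14−7)=49≡23 → X
E(4): 7·(4−7)=-21≡5 → F
S(18): 7·(18−7)=77≡25 → Z
O(14): 7·(14−7)=49≡23 → X
M(12): 7·(12−7)=35≡9 → J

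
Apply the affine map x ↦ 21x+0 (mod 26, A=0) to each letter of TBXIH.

T(19): 21·19+0=399≡9 → J
B(1): 21·1+0=21 → V
X(23): 21·23+0=483≡15 → P
I(8): 21·8+0=168≡12 → M
H(7): 21·7+0=147≡17 → R

JVPMR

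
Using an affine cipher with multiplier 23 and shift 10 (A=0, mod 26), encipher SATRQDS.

IKFLOBI

S(18): 23·18+10=424≡8 → I
A(0): 23·0+10=10 → K
T(19): 23·19+10=447≡5 → F
R(17): 23·17+10=401≡11 → L
Q(16): 23·16+10=378≡14 → O
D(3): 23·3+10=79≡1 → B
S(18): 23·18+10=424≡8 → I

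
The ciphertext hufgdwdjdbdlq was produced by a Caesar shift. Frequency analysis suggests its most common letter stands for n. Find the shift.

16

The most frequent ciphertext letter is d (appears 4 times).
d is position 3; n is position 13.
Shift = -10≡16.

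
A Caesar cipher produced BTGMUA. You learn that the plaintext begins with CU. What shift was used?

From the crib: B(1)−C(2)=-1≡25, so the shift is 25.

25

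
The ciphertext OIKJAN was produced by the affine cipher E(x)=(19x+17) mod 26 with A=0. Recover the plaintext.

The inverse of 19 mod 26 is 11, since 19·11=209≡1. Apply D(y)=11·(y−17) mod 26:
O(14): 11·(14−17)=-33≡19 → T
I(8): 11·(8−17)=-99≡5 → F
K(10): 11·(10−17)=-77≡1 → B
J(9): 11·(9−17)=-88≡16 → Q
A(0): 11·(0−17)=-187≡21 → V
N(13): 11·(13−17)=-44≡8 → I

TFBQVI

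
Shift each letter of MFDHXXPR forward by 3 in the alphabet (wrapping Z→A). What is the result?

M(12): 12+3=15 → P
F(5): 5+3=8 → I
D(3): 3+3=6 → G
H(7): 7+3=10 → K
X(23): 23+3=26≡0 → A
X(23): 23+3=26≡0 → A
P(15): 15+3=18 → S
R(17): 17+3=20 → U

PIGKAASU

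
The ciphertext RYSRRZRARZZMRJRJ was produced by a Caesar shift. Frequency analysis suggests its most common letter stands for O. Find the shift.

The most frequent ciphertext letter is R (appears 7 times).
R is position 17; O is position 14.
Shift = 3.

3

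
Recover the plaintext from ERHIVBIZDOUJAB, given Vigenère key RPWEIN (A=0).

NCLENORKHKMWJM

Repeat the key across the ciphertext: RPWEINRPWEINRP
E(4)−R(17): -13≡13 → N
R(17)−P(15): 2 → C
H(7)−W(22): -15≡11 → L
I(8)−E(4): 4 → E
V(21)−I(8): 13 → N
B(1)−N(13): -12≡14 → O
I(8)−R(17): -9≡17 → R
Z(25)−P(15): 10 → K
D(3)−W(22): -19≡7 → H
O(14)−E(4): 10 → K
U(20)−I(8): 12 → M
J(9)−N(13): -4≡22 → W
A(0)−R(17): -17≡9 → J
B(1)−P(15): -14≡12 → M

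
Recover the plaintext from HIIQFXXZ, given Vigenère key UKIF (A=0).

NYALLNPU

Repeat the key across the ciphertext: UKIFUKIF
H(7)−U(20): -13≡13 → N
I(8)−K(10): -2≡24 → Y
I(8)−I(8): 0 → A
Q(16)−F(5): 11 → L
F(5)−U(20): -15≡11 → L
X(23)−K(10): 13 → N
X(23)−I(8): 15 → P
Z(25)−F(5): 20 → U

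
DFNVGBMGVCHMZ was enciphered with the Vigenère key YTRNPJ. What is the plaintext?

Repeat the key across the ciphertext: YTRNPJYTRNPJY
D(3)−Y(24): -21≡5 → F
F(5)−T(19): -14≡12 → M
N(13)−R(17): -4≡22 → W
V(21)−N(13): 8 → I
G(6)−P(15): -9≡17 → R
B(1)−J(9): -8≡18 → S
M(12)−Y(24): -12≡14 → O
G(6)−T(19): -13≡13 → N
V(21)−R(17): 4 → E
C(2)−N(13): -11≡15 → P
H(7)−P(15): -8≡18 → S
M(12)−J(9): 3 → D
Z(25)−Y(24): 1 → B

FMWIRSONEPSDB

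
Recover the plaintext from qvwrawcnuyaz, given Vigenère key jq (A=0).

Repeat the key across the ciphertext: jqjqjqjqjqjq
q(16)−j(9): 7 → h
v(21)−q(16): 5 → f
w(22)−j(9): 13 → n
r(17)−q(16): 1 → b
a(0)−j(9): -9≡17 → r
w(22)−q(16): 6 → g
c(2)−j(9): -7≡19 → t
n(13)−q(16): -3≡23 → x
u(20)−j(9): 11 → l
y(24)−q(16): 8 → i
a(0)−j(9): -9≡17 → r
z(25)−q(16): 9 → j

hfnbrgtxlirj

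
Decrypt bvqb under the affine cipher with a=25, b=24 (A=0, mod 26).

The inverse of 25 mod 26 is 25, since 25·25=625≡1. Apply D(y)=25·(y−24) mod 26:
b(1): 25·(1−24)=-575≡23 → x
v(21): 25·(21−24)=-75≡3 → d
q(16): 25·(16−24)=-200≡8 → i
b(1): 25·(1−24)=-575≡23 → x

xdix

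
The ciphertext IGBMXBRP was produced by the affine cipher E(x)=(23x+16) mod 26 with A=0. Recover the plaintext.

UMFKPFRJ

The inverse of 23 mod 26 is 17, since 23·17=391≡1. Apply D(y)=17·(y−16) mod 26:
I(8): 17·(8−16)=-136≡20 → U
G(6): 17·(6−16)=-170≡12 → M
B(1): 17·(1−16)=-255≡5 → F
M(12): 17·(12−16)=-68≡10 → K
X(23): 17·(23−16)=119≡15 → P
B(1): 17·(1−16)=-255≡5 → F
R(17): 17·(17−16)=17 → R
P(15): 17·(15−16)=-17≡9 → J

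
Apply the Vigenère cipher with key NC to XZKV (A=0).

Repeat the key across the message: NCNC
X(23)+N(13): 36≡10 → K
Z(25)+C(2): 27≡1 → B
K(10)+N(13): 23 → X
V(21)+C(2): 23 → X

KBXX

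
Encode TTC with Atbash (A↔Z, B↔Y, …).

GGX

T(19) → G(6)
T(19) → G(6)
C(2) → X(23)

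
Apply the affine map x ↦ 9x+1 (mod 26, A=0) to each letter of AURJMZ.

A(0): 9·0+1=1 → B
U(20): 9·20+1=181≡25 → Z
R(17): 9·17+1=154≡24 → Y
J(9): 9·9+1=82≡4 → E
M(12): 9·12+1=109≡5 → F
Z(25): 9·25+1=226≡18 → S

BZYEFS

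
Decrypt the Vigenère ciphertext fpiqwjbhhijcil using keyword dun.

cvvncwynufppfr

Repeat the key across the ciphertext: dundundundundu
f(5)−d(3): 2 → c
p(15)−u(20): -5≡21 → v
i(8)−n(13): -5≡21 → v
q(16)−d(3): 13 → n
w(22)−u(20): 2 → c
j(9)−n(13): -4≡22 → w
b(1)−d(3): -2≡24 → y
h(7)−u(20): -13≡13 → n
h(7)−n(13): -6≡20 → u
i(8)−d(3): 5 → f
j(9)−u(20): -11≡15 → p
c(2)−n(13): -11≡15 → p
i(8)−d(3): 5 → f
l(11)−u(20): -9≡17 → r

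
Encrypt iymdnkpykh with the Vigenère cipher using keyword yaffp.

gyricipdpw

Repeat the key across the message: yaffpyaffp
i(8)+y(24): 32≡6 → g
y(24)+a(0): 24 → y
m(12)+f(5): 17 → r
d(3)+f(5): 8 → i
n(13)+p(15): 28≡2 → c
k(10)+y(24): 34≡8 → i
p(15)+a(0): 15 → p
y(24)+f(5): 29≡3 → d
k(10)+f(5): 15 → p
h(7)+p(15): 22 → w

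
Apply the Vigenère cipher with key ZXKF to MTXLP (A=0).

LQHQO

Repeat the key across the message: ZXKFZ
M(12)+Z(25): 37≡11 → L
T(19)+X(23): 42≡16 → Q
X(23)+K(10): 33≡7 → H
L(11)+F(5): 16 → Q
P(15)+Z(25): 40≡14 → O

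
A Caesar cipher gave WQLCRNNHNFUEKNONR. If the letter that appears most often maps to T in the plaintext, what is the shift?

The most frequent ciphertext letter is N (appears 5 times).
N is position 13; T is position 19.
Shift = -6≡20.

20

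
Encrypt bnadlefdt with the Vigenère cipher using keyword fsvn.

gfvqqwaqy

Repeat the key across the message: fsvnfsvnf
b(1)+f(5): 6 → g
n(13)+s(18): 31≡5 → f
a(0)+v(21): 21 → v
d(3)+n(13): 16 → q
l(11)+f(5): 16 → q
e(4)+s(18): 22 → w
f(5)+v(21): 26≡0 → a
d(3)+n(13): 16 → q
t(19)+f(5): 24 → y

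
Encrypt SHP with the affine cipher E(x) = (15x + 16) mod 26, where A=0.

ARH

S(18): 15·18+16=286≡0 → A
H(7): 15·7+16=121≡17 → R
P(15): 15·15+16=241≡7 → H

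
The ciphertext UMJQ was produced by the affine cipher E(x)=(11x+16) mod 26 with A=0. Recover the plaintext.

YCXA

The inverse of 11 mod 26 is 19, since 11·19=209≡1. Apply D(y)=19·(y−16) mod 26:
U(20): 19·(20−16)=76≡24 → Y
M(12): 19·(12−16)=-76≡2 → C
J(9): 19·(9−16)=-133≡23 → X
Q(16): 19·(16−16)=0 → A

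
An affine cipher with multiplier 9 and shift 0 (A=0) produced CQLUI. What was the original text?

The inverse of 9 mod 26 is 3, since 9·3=27≡1. Apply D(y)=3·(y−0) mod 26:
C(2): 3·(2−0)=6 → G
Q(16): 3·(16−0)=48≡22 → W
L(11): 3·(11−0)=33≡7 → H
U(20): 3·(20−0)=60≡8 → I
I(8): 3·(8−0)=24 → Y

GWHIY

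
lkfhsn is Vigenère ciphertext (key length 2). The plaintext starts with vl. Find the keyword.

Subtract each crib letter from the matching ciphertext letter (mod 26):
l(11)−v(21)=-10≡16 → q
k(10)−l(11)=-1≡25 → z

qz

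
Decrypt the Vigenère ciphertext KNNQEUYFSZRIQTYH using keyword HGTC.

DHUOXOFDLTYGJNFF

Repeat the key across the ciphertext: HGTCHGTCHGTCHGTC
K(10)−H(7): 3 → D
N(13)−G(6): 7 → H
N(13)−T(19): -6≡20 → U
Q(16)−C(2): 14 → O
E(4)−H(7): -3≡23 → X
U(20)−G(6): 14 → O
Y(24)−T(19): 5 → F
F(5)−C(2): 3 → D
S(18)−H(7): 11 → L
Z(25)−G(6): 19 → T
R(17)−T(19): -2≡24 → Y
I(8)−C(2): 6 → G
Q(16)−H(7): 9 → J
T(19)−G(6): 13 → N
Y(24)−T(19): 5 → F
H(7)−C(2): 5 → F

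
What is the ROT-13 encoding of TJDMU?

T(19): 19+13=32≡6 → G
J(9): 9+13=22 → W
D(3): 3+13=16 → Q
M(12): 12+13=25 → Z
U(20): 20+13=33≡7 → H

GWQZH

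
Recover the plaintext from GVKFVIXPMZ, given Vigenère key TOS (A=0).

Repeat the key across the ciphertext: TOSTOSTOST
G(6)−T(19): -13≡13 → N
V(21)−O(14): 7 → H
K(10)−S(18): -8≡18 → S
F(5)−T(19): -14≡12 → M
V(21)−O(14): 7 → H
I(8)−S(18): -10≡16 → Q
X(23)−T(19): 4 → E
P(15)−O(14): 1 → B
M(12)−S(18): -6≡20 → U
Z(25)−T(19): 6 → G

NHSMHQEBUG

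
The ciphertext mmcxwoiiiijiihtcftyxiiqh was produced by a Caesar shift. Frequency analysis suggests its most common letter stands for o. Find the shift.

20

The most frequent ciphertext letter is i (appears 8 times).
i is position 8; o is position 14.
Shift = -6≡20.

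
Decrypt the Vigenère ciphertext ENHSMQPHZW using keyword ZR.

FWIBNZQQAF

Repeat the key across the ciphertext: ZRZRZRZRZR
E(4)−Z(25): -21≡5 → F
N(13)−R(17): -4≡22 → W
H(7)−Z(25): -18≡8 → I
S(18)−R(17): 1 → B
M(12)−Z(25): -13≡13 → N
Q(16)−R(17): -1≡25 → Z
P(15)−Z(25): -10≡16 → Q
H(7)−R(17): -10≡16 → Q
Z(25)−Z(25): 0 → A
W(22)−R(17): 5 → F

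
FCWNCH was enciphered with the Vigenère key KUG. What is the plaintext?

VIQDIB

Repeat the key across the ciphertext: KUGKUG
F(5)−K(10): -5≡21 → V
C(2)−U(20): -18≡8 → I
W(22)−G(6): 16 → Q
N(13)−K(10): 3 → D
C(2)−U(20): -18≡8 → I
H(7)−G(6): 1 → B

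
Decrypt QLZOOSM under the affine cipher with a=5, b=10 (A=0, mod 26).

WVDGGMQ

The inverse of 5 mod 26 is 21, since 5·21=105≡1. Apply D(y)=21·(y−10) mod 26:
Q(16): 21·(16−10)=126≡22 → W
L(11): 21·(11−10)=21 → V
Z(25): 21·(25−10)=315≡3 → D
O(14): 21·(14−10)=84≡6 → G
O(14): 21·(14−10)=84≡6 → G
S(18): 21·(18−10)=168≡12 → M
M(12): 21·(12−10)=42≡16 → Q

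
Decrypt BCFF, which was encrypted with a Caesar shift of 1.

ABEE

B(1): 1−1=0 → A
C(2): 2−1=1 → B
F(5): 5−1=4 → E
F(5): 5−1=4 → E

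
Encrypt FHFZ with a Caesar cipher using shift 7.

MOMG

F(5): 5+7=12 → M
H(7): 7+7=14 → O
F(5): 5+7=12 → M
Z(25): 25+7=32≡6 → G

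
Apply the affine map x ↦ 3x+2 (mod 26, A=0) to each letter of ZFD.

Z(25): 3·25+2=77≡25 → Z
F(5): 3·5+2=17 → R
D(3): 3·3+2=11 → L

ZRL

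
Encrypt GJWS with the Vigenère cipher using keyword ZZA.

Repeat the key across the message: ZZAZ
G(6)+Z(25): 31≡5 → F
J(9)+Z(25): 34≡8 → I
W(22)+A(0): 22 → W
S(18)+Z(25): 43≡17 → R

FIWR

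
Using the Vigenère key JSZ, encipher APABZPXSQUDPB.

Repeat the key across the message: JSZJSZJSZJSZJ
A(0)+J(9): 9 → J
P(15)+S(18): 33≡7 → H
A(0)+Z(25): 25 → Z
B(1)+J(9): 10 → K
Z(25)+S(18): 43≡17 → R
P(15)+Z(25): 40≡14 → O
X(23)+J(9): 32≡6 → G
S(18)+S(18): 36≡10 → K
Q(16)+Z(25): 41≡15 → P
U(20)+J(9): 29≡3 → D
D(3)+S(18): 21 → V
P(15)+Z(25): 40≡14 → O
B(1)+J(9): 10 → K

JHZKROGKPDVOK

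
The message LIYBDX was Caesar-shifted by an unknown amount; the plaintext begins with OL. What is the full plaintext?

OLBEGA

From the crib: L(11)−O(14)=-3≡23, so the shift is 23.
Subtract 23 from each ciphertext letter:
L(11): 11−23=-12≡14 → O
I(8): 8−23=-15≡11 → L
Y(24): 24−23=1 → B
B(1): 1−23=-22≡4 → E
D(3): 3−23=-20≡6 → G
X(23): 23−23=0 → A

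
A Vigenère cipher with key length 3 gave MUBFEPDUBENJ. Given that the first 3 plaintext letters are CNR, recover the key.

Subtract each crib letter from the matching ciphertext letter (mod 26):
M(12)−C(2)=10 → K
U(20)−N(13)=7 → H
B(1)−R(17)=-16≡10 → K

KHK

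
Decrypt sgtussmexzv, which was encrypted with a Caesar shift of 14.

esfgeeyqjlh

s(18): 18−14=4 → e
g(6): 6−14=-8≡18 → s
t(19): 19−14=5 → f
u(20): 20−14=6 → g
s(18): 18−14=4 → e
s(18): 18−14=4 → e
m(12): 12−14=-2≡24 → y
e(4): 4−14=-10≡16 → q
x(23): 23−14=9 → j
z(25): 25−14=11 → l
v(21): 21−14=7 → h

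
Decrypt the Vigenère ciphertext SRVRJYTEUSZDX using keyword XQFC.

VBQPMIOCXCUBA

Repeat the key across the ciphertext: XQFCXQFCXQFCX
S(18)−X(23): -5≡21 → V
R(17)−Q(16): 1 → B
V(21)−F(5): 16 → Q
R(17)−C(2): 15 → P
J(9)−X(23): -14≡12 → M
Y(24)−Q(16): 8 → I
T(19)−F(5): 14 → O
E(4)−C(2): 2 → C
U(20)−X(23): -3≡23 → X
S(18)−Q(16): 2 → C
Z(25)−F(5): 20 → U
D(3)−C(2): 1 → B
X(23)−X(23): 0 → A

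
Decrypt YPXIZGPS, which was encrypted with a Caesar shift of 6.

SJRCTAJM

Y(24): 24−6=18 → S
P(15): 15−6=9 → J
X(23): 23−6=17 → R
I(8): 8−6=2 → C
Z(25): 25−6=19 → T
G(6): 6−6=0 → A
P(15): 15−6=9 → J
S(18): 18−6=12 → M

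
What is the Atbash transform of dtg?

d(3) → w(22)
t(19) → g(6)
g(6) → t(19)

wgt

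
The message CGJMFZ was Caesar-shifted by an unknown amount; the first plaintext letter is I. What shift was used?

From the crib: C(2)−I(8)=-6≡20, so the shift is 20.

20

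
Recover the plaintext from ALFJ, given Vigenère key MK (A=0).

Repeat the key across the ciphertext: MKMK
A(0)−M(12): -12≡14 → O
L(11)−K(10): 1 → B
F(5)−M(12): -7≡19 → T
J(9)−K(10): -1≡25 → Z

OBTZ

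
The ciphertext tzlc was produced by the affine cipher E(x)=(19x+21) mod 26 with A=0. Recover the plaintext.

The inverse of 19 mod 26 is 11, since 19·11=209≡1. Apply D(y)=11·(y−21) mod 26:
t(19): 11·(19−21)=-22≡4 → e
z(25): 11·(25−21)=44≡18 → s
l(11): 11·(11−21)=-110≡20 → u
c(2): 11·(2−21)=-209≡25 → z

esuz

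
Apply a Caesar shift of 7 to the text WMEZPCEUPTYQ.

W(22): 22+7=29≡3 → D
M(12): 12+7=19 → T
E(4): 4+7=11 → L
Z(25): 25+7=32≡6 → G
P(15): 15+7=22 → W
C(2): 2+7=9 → J
E(4): 4+7=11 → L
U(20): 20+7=27≡1 → B
P(15): 15+7=22 → W
T(19): 19+7=26≡0 → A
Y(24): 24+7=31≡5 → F
Q(16): 16+7=23 → X

DTLGWJLBWAFX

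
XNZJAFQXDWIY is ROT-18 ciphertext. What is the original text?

X(23): 23−18=5 → F
N(13): 13−18=-5≡21 → V
Z(25): 25−18=7 → H
J(9): 9−18=-9≡17 → R
A(0): 0−18=-18≡8 → I
F(5): 5−18=-13≡13 → N
Q(16): 16−18=-2≡24 → Y
X(23): 23−18=5 → F
D(3): 3−18=-15≡11 → L
W(22): 22−18=4 → E
I(8): 8−18=-10≡16 → Q
Y(24): 24−18=6 → G

FVHRINYFLEQG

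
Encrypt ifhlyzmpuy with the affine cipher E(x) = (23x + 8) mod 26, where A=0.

i(8): 23·8+8=192≡10 → k
f(5): 23·5+8=123≡19 → t
h(7): 23·7+8=169≡13 → n
l(11): 23·11+8=261≡1 → b
y(24): 23·24+8=560≡14 → o
z(25): 23·25+8=583≡11 → l
m(12): 23·12+8=284≡24 → y
p(15): 23·15+8=353≡15 → p
u(20): 23·20+8=468≡0 → a
y(24): 23·24+8=560≡14 → o

ktnbolypao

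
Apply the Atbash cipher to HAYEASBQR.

SZBVZHYJI

H(7) → S(18)
A(0) → Z(25)
Y(24) → B(1)
E(4) → V(21)
A(0) → Z(25)
S(18) → H(7)
B(1) → Y(24)
Q(16) → J(9)
R(17) → I(8)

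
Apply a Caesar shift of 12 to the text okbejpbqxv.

o(14): 14+12=26≡0 → a
k(10): 10+12=22 → w
b(1): 1+12=13 → n
e(4): 4+12=16 → q
j(9): 9+12=21 → v
p(15): 15+12=27≡1 → b
b(1): 1+12=13 → n
q(16): 16+12=28≡2 → c
x(23): 23+12=35≡9 → j
v(21): 21+12=33≡7 → h

awnqvbncjh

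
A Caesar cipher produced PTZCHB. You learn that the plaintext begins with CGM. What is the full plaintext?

CGMPUO

From the crib: P(15)−C(2)=13, so the shift is 13.
Subtract 13 from each ciphertext letter:
P(15): 15−13=2 → C
T(19): 19−13=6 → G
Z(25): 25−13=12 → M
C(2): 2−13=-11≡15 → P
H(7): 7−13=-6≡20 → U
B(1): 1−13=-12≡14 → O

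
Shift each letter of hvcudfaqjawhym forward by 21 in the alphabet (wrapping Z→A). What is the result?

h(7): 7+21=28≡2 → c
v(21): 21+21=42≡16 → q
c(2): 2+21=23 → x
u(20): 20+21=41≡15 → p
d(3): 3+21=24 → y
f(5): 5+21=26≡0 → a
a(0): 0+21=21 → v
q(16): 16+21=37≡11 → l
j(9): 9+21=30≡4 → e
a(0): 0+21=21 → v
w(22): 22+21=43≡17 → r
h(7): 7+21=28≡2 → c
y(24): 24+21=45≡19 → t
m(12): 12+21=33≡7 → h

cqxpyavlevrcth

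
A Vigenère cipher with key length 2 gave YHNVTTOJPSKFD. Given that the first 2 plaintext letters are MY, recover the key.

MJ

Subtract each crib letter from the matching ciphertext letter (mod 26):
Y(24)−M(12)=12 → M
H(7)−Y(24)=-17≡9 → J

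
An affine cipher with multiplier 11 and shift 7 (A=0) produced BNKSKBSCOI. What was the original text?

QKFBFQBJDT

The inverse of 11 mod 26 is 19, since 11·19=209≡1. Apply D(y)=19·(y−7) mod 26:
B(1): 19·(1−7)=-114≡16 → Q
N(13): 19·(13−7)=114≡10 → K
K(10): 19·(10−7)=57≡5 → F
S(18): 19·(18−7)=209≡1 → B
K(10): 19·(10−7)=57≡5 → F
B(1): 19·(1−7)=-114≡16 → Q
S(18): 19·(18−7)=209≡1 → B
C(2): 19·(2−7)=-95≡9 → J
O(14): 19·(14−7)=133≡3 → D
I(8): 19·(8−7)=19 → T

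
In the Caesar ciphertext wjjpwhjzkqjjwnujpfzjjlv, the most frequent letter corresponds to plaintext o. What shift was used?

21

The most frequent ciphertext letter is j (appears 8 times).
j is position 9; o is position 14.
Shift = -5≡21.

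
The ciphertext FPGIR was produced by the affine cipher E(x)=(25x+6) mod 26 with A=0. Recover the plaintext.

BRAYP

The inverse of 25 mod 26 is 25, since 25·25=625≡1. Apply D(y)=25·(y−6) mod 26:
F(5): 25·(5−6)=-25≡1 → B
P(15): 25·(15−6)=225≡17 → R
G(6): 25·(6−6)=0 → A
I(8): 25·(8−6)=50≡24 → Y
R(17): 25·(17−6)=275≡15 → P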